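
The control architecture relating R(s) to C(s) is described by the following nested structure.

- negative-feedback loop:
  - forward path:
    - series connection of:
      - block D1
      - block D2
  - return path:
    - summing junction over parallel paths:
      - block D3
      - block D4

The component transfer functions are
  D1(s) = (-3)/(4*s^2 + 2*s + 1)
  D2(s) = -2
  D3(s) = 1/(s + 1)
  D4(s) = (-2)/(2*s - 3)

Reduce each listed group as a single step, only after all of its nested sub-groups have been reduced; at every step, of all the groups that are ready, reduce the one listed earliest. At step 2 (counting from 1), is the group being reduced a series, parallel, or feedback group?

The answer is parallel.

Reasoning:
Step 1: combine D1, D2 in series
Step 2: parallel reduction of D3, D4
Step 3: reduce the feedback loop with forward (D1*D2) and return (D3+D4)
Step 2: parallel.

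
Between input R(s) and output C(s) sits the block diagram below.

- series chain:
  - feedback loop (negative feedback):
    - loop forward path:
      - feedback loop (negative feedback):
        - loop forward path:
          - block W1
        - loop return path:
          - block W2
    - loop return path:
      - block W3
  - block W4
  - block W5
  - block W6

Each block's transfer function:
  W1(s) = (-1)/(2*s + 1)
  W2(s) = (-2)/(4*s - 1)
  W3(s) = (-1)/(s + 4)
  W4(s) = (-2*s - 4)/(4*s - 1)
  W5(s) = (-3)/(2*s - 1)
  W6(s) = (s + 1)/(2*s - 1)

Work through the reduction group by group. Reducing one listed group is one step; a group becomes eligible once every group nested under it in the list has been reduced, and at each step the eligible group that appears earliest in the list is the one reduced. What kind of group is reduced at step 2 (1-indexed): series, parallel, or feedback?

The answer is feedback.

Reasoning:
[1] close the feedback loop around W1, W2
[2] feedback reduction of [W1/(1+W1*W2)], W3
[3] cascade [[W1/(1+W1*W2)]/(1+[W1/(1+W1*W2)]*W3)], W4, W5, W6
The group at step 2 is a feedback group.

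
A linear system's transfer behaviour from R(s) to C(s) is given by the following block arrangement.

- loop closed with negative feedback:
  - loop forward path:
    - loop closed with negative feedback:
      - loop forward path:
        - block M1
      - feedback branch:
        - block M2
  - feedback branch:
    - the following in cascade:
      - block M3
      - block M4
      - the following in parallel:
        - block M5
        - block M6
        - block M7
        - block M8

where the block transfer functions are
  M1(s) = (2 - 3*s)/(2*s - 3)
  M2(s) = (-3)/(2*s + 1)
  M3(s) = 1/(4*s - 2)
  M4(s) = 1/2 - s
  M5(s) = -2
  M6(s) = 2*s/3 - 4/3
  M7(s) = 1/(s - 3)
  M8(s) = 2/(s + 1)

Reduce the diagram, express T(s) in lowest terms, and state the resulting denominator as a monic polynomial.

Step 1. feedback reduction of M1, M2; result (-6*s^2 + s + 2)/(4*s^2 + 5*s - 9)
Step 2. parallel reduction of M5, M6, M7, M8; result (2*s^3 - 14*s^2 + 23*s + 15)/(3*s^2 - 6*s - 9)
Step 3. reduce the series chain M3, M4, (M5+M6+M7+M8); result (-2*s^3 + 14*s^2 - 23*s - 15)/(12*s^2 - 24*s - 36)
Step 4. close the feedback loop around [M1/(1+M1*M2)], (M3*M4*(M5+M6+M7+M8)); result (-72*s^4 + 156*s^3 + 216*s^2 - 84*s - 72)/(12*s^5 - 38*s^4 + 112*s^3 - 277*s^2 - 25*s + 294)
Step 4 gives the fully reduced T(s), with no common factor left to cancel. The denominator's leading coefficient is 12, so divide each of its coefficients by 12 to get the monic form.

Final answer: s^5 - 19*s^4/6 + 28*s^3/3 - 277*s^2/12 - 25*s/12 + 49/2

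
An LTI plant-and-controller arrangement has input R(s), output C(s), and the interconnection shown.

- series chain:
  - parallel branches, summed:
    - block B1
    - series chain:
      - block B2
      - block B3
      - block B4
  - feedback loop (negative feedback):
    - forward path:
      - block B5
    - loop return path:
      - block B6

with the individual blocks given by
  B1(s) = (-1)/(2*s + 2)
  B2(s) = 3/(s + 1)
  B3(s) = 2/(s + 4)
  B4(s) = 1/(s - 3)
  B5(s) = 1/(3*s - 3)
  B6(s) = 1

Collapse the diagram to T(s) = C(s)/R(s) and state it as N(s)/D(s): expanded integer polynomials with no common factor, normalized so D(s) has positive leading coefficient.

Step 1 - reduce the series chain B2, B3, B4 = 6/(s^3 + 2*s^2 - 11*s - 12)
Step 2 - combine B1, (B2*B3*B4) in parallel = (-s^2 - s + 24)/(2*s^3 + 4*s^2 - 22*s - 24)
Step 3 - feedback reduction of B5, B6 = 1/(3*s - 2)
Step 4 - combine (B1+(B2*B3*B4)), [B5/(1+B5*B6)] in series; the result is T(s) itself (integer coefficients, no common factor, positive leading denominator coefficient)

Final answer: (-s^2 - s + 24)/(6*s^4 + 8*s^3 - 74*s^2 - 28*s + 48)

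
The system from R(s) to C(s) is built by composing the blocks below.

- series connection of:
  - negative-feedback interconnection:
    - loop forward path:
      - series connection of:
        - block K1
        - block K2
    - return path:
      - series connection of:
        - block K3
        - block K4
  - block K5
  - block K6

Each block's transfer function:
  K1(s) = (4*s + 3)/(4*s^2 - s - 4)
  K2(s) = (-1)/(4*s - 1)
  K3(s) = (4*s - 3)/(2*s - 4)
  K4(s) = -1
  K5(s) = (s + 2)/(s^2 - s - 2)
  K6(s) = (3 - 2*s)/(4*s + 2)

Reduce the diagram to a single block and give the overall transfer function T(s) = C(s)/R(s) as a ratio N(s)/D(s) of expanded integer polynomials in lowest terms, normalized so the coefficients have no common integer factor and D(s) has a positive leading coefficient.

Step 1. series reduction of K1, K2, giving (-4*s - 3)/(16*s^3 - 8*s^2 - 15*s + 4)
Step 2. multiply K3, K4 (series), giving (3 - 4*s)/(2*s - 4)
Step 3. collapse the loop ((K1*K2) forward, (K3*K4) return), giving (-8*s^2 + 10*s + 12)/(32*s^4 - 80*s^3 + 18*s^2 + 68*s - 25)
Step 4. series reduction of [(K1*K2)/(1+(K1*K2)*(K3*K4))], K5, K6, which is the overall transfer function T(s) = C(s)/R(s) in lowest terms

Therefore the answer is (8*s^3 + 10*s^2 - 21*s - 18)/(64*s^6 - 64*s^5 - 172*s^4 + 110*s^3 + 172*s^2 - 7*s - 25).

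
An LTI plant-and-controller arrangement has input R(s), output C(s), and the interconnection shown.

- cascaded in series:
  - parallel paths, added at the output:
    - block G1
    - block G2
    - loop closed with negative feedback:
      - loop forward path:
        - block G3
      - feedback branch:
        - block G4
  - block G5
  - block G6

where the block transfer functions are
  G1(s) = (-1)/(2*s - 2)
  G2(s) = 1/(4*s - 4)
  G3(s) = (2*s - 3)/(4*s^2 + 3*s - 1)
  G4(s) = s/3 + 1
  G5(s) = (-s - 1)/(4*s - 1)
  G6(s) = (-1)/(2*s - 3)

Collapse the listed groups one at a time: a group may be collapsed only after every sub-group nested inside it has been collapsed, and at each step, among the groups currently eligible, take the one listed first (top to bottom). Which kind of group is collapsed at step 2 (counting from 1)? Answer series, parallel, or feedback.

1. apply the feedback formula to G3, G4
2. add G1, G2, [G3/(1+G3*G4)] (parallel)
3. cascade (G1+G2+[G3/(1+G3*G4)]), G5, G6
At step 2 the group reduced is parallel.

Answer: parallel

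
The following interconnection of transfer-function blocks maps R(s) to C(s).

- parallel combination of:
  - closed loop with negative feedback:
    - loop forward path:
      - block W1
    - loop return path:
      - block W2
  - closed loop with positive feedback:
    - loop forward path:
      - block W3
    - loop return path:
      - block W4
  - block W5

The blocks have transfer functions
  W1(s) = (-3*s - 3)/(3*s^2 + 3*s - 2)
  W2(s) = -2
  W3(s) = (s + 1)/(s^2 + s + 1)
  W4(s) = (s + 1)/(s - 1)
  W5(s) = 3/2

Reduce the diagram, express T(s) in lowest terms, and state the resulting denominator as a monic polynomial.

1. close the feedback loop around W1, W2, giving (-3*s - 3)/(3*s^2 + 9*s + 4)
2. close the feedback loop around W3, W4, giving (s^2 - 1)/(s^3 - s^2 - 2*s - 2)
3. reduce the parallel group [W1/(1+W1*W2)], [W3/(1-W3*W4)], W5, giving (9*s^5 + 18*s^4 - 15*s^3 - 64*s^2 - 72*s - 20)/(6*s^5 + 12*s^4 - 22*s^3 - 56*s^2 - 52*s - 16)
Step 3 gives the fully reduced T(s), with no common factor left to cancel. The denominator's leading coefficient is 6, so divide each of its coefficients by 6 to get the monic form.

Final answer: s^5 + 2*s^4 - 11*s^3/3 - 28*s^2/3 - 26*s/3 - 8/3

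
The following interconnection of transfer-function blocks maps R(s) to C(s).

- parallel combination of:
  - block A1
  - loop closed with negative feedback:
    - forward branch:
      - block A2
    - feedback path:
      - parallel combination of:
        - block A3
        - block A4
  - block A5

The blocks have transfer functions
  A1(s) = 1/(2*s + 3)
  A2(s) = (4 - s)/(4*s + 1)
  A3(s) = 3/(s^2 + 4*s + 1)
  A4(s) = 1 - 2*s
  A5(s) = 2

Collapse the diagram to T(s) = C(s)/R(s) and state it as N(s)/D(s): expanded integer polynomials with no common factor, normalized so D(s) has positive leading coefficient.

Step 1 - combine A3, A4 in parallel: (-2*s^3 - 7*s^2 + 2*s + 4)/(s^2 + 4*s + 1)
Step 2 - reduce the feedback loop with forward A2 and return (A3+A4): (-s^3 + 15*s + 4)/(2*s^4 + 3*s^3 - 13*s^2 + 12*s + 17)
Step 3 - combine A1, [A2/(1+A2*(A3+A4))], A5 in parallel; the result is T(s) itself (integer coefficients, no common factor, positive leading denominator coefficient)

Hence the answer: (8*s^5 + 24*s^4 - 34*s^3 - 13*s^2 + 205*s + 131)/(4*s^5 + 12*s^4 - 17*s^3 - 15*s^2 + 70*s + 51)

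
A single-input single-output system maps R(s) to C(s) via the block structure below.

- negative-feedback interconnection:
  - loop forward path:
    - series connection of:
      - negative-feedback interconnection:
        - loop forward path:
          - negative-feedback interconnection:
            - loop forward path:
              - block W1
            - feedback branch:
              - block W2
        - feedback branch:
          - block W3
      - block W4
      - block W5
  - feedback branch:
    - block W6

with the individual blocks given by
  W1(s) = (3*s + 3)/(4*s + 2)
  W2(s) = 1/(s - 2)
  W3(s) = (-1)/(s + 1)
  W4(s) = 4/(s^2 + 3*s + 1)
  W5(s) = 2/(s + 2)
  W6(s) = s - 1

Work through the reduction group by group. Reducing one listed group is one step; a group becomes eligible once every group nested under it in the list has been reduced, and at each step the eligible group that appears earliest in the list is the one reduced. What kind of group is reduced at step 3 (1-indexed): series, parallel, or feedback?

1. apply the feedback formula to W1, W2
2. close the feedback loop around [W1/(1+W1*W2)], W3
3. series reduction of [[W1/(1+W1*W2)]/(1+[W1/(1+W1*W2)]*W3)], W4, W5
4. reduce the feedback loop with forward ([[W1/(1+W1*W2)]/(1+[W1/(1+W1*W2)]*W3)]*W4*W5) and return W6
The group at step 3 is a series group.

Final answer: series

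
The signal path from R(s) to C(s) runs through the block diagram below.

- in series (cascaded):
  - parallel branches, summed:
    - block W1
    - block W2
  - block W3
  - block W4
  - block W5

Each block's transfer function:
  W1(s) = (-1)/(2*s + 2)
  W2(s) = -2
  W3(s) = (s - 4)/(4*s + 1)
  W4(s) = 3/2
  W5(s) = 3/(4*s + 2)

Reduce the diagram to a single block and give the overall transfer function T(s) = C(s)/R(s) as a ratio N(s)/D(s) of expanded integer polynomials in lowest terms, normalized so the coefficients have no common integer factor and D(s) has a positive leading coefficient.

First reduce the diagram to T(s).

Step 1 - sum the parallel branches W1, W2 = (-4*s - 5)/(2*s + 2)
Step 2 - cascade (W1+W2), W3, W4, W5, giving the overall T(s)

Answer: (-36*s^2 + 99*s + 180)/(64*s^3 + 112*s^2 + 56*s + 8)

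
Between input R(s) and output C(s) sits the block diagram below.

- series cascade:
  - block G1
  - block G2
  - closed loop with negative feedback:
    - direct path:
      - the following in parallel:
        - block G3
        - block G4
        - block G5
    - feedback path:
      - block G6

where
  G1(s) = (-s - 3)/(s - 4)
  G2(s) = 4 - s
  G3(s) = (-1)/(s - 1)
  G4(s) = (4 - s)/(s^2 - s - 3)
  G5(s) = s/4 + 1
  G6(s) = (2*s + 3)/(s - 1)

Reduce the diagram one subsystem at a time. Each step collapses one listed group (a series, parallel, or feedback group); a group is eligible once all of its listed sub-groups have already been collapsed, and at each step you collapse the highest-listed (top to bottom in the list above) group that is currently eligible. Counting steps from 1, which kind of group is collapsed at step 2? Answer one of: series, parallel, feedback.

Answer: feedback

Working:
Step 1 - add G3, G4, G5 (parallel)
Step 2 - reduce the feedback loop with forward (G3+G4+G5) and return G6
Step 3 - combine G1, G2, [(G3+G4+G5)/(1+(G3+G4+G5)*G6)] in series
Step 2: feedback.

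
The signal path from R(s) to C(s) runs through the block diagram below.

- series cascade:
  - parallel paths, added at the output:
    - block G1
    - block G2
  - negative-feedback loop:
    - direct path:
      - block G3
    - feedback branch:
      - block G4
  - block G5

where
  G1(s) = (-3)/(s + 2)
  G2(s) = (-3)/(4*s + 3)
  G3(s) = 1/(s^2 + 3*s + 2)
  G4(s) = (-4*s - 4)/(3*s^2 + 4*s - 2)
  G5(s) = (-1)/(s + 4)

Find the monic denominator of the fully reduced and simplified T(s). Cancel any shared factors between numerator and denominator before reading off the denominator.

The answer is s^6 + 121*s^5/12 + 37*s^4 + 117*s^3/2 + 27*s^2 - 64*s/3 - 16.

Reasoning:
Step 1 - reduce the parallel group G1, G2; result (-15*s - 15)/(4*s^2 + 11*s + 6)
Step 2 - feedback reduction of G3, G4; result (3*s^2 + 4*s - 2)/(3*s^4 + 13*s^3 + 16*s^2 - 2*s - 8)
Step 3 - reduce the series chain (G1+G2), [G3/(1+G3*G4)], G5; result (45*s^2 + 60*s - 30)/(12*s^6 + 121*s^5 + 444*s^4 + 702*s^3 + 324*s^2 - 256*s - 192)
No further cancellation is possible in the step-3 result, so that is T(s). Its denominator becomes monic after dividing by the leading coefficient 12.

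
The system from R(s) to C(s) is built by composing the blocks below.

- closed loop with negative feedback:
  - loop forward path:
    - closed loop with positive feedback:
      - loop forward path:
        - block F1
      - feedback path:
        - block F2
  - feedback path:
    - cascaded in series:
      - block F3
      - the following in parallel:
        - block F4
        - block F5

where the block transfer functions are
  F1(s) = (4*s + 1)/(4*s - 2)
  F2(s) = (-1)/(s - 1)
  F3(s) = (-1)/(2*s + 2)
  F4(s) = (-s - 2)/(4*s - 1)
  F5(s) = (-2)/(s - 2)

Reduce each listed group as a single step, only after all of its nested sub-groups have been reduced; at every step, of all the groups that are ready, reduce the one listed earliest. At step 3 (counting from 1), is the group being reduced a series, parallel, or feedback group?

Step 1 - feedback reduction of F1, F2
Step 2 - add F4, F5 (parallel)
Step 3 - multiply F3, (F4+F5) (series)
Step 4 - apply the feedback formula to [F1/(1-F1*F2)], (F3*(F4+F5))
Step 3 collapses a series group.

Therefore the answer is series.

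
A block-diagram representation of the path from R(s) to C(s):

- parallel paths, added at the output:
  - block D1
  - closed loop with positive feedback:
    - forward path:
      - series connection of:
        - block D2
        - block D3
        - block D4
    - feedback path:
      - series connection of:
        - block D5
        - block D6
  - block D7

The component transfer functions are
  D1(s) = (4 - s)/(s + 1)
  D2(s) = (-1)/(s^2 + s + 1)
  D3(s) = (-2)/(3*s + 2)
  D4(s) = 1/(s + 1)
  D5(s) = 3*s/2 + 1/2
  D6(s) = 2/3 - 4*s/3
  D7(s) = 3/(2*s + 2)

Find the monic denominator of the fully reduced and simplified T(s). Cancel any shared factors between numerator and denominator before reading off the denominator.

Answer: s^5 + 11*s^4/3 + 22*s^3/3 + 61*s^2/9 + 23*s/9 + 4/9

Working:
[1] reduce the series chain D2, D3, D4: 2/(3*s^4 + 8*s^3 + 10*s^2 + 7*s + 2)
[2] reduce the series chain D5, D6: -2*s^2 + s/3 + 1/3
[3] close the feedback loop around (D2*D3*D4), (D5*D6): 6/(9*s^4 + 24*s^3 + 42*s^2 + 19*s + 4)
[4] reduce the parallel group D1, [(D2*D3*D4)/(1-(D2*D3*D4)*(D5*D6))], D7: (-18*s^5 + 51*s^4 + 180*s^3 + 424*s^2 + 213*s + 56)/(18*s^5 + 66*s^4 + 132*s^3 + 122*s^2 + 46*s + 8)
That last expression is T(s), already simplified. Scaling its denominator by 1/18 (the reciprocal of the leading coefficient) yields the monic denominator.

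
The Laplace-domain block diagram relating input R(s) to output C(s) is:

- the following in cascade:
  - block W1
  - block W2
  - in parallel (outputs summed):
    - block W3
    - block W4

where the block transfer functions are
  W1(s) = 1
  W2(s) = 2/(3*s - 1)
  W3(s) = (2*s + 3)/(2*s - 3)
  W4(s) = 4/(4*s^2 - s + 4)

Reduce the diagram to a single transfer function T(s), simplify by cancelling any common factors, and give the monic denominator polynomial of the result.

The answer is s^4 - 25*s^3/12 + 47*s^2/24 - 47*s/24 + 1/2.

Reasoning:
[1] sum the parallel branches W3, W4 gives (8*s^3 + 10*s^2 + 13*s)/(8*s^3 - 14*s^2 + 11*s - 12)
[2] reduce the series chain W1, W2, (W3+W4) gives (16*s^3 + 20*s^2 + 26*s)/(24*s^4 - 50*s^3 + 47*s^2 - 47*s + 12)
T(s) is the step-2 result (common factors already cancelled). Leading coefficient of the denominator: 24. Divide through by 24 for the monic polynomial.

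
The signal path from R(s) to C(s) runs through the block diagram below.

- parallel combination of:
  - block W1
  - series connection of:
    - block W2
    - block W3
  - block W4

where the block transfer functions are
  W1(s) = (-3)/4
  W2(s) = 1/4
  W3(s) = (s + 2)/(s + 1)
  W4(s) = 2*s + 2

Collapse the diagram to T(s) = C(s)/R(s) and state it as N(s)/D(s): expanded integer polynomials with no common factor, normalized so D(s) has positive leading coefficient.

First reduce the diagram to T(s).

Step 1 - series reduction of W2, W3 = (s + 2)/(4*s + 4)
Step 2 - sum the parallel branches W1, (W2*W3), W4: this yields T(s), and no further normalization is needed

Answer: (8*s^2 + 14*s + 7)/(4*s + 4)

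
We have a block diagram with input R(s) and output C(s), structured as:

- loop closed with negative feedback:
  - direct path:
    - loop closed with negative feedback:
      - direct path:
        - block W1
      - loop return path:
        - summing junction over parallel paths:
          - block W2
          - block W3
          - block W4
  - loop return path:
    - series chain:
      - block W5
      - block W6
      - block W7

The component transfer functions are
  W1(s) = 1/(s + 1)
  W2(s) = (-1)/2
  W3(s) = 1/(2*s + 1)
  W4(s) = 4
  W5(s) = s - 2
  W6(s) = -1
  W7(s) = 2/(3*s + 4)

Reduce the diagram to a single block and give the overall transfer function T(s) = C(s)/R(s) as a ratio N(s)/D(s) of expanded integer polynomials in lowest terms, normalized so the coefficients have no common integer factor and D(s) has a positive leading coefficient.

1. sum the parallel branches W2, W3, W4 gives (14*s + 9)/(4*s + 2)
2. feedback reduction of W1, (W2+W3+W4) gives (4*s + 2)/(4*s^2 + 20*s + 11)
3. reduce the series chain W5, W6, W7 gives (4 - 2*s)/(3*s + 4)
4. close the feedback loop around [W1/(1+W1*(W2+W3+W4))], (W5*W6*W7): this yields T(s), and no further normalization is needed

Final answer: (12*s^2 + 22*s + 8)/(12*s^3 + 68*s^2 + 125*s + 52)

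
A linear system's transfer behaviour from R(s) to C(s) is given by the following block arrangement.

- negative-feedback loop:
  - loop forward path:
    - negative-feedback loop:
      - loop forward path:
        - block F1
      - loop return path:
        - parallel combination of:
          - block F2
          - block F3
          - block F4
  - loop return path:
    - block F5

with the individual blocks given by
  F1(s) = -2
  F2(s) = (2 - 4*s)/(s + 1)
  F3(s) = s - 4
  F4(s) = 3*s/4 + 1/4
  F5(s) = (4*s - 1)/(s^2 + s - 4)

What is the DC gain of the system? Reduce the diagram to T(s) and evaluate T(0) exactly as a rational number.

The answer is -1/2.

Reasoning:
Step 1 - add F2, F3, F4 (parallel), giving (7*s^2 - 24*s - 7)/(4*s + 4)
Step 2 - close the feedback loop around F1, (F2+F3+F4), giving (4*s + 4)/(7*s^2 - 26*s - 9)
Step 3 - collapse the loop ([F1/(1+F1*(F2+F3+F4))] forward, F5 return), giving (4*s^3 + 8*s^2 - 12*s - 16)/(7*s^4 - 19*s^3 - 47*s^2 + 107*s + 32)
DC gain: substitute s = 0 into T(s) from step 3: T(0) = -16/32 = -1/2.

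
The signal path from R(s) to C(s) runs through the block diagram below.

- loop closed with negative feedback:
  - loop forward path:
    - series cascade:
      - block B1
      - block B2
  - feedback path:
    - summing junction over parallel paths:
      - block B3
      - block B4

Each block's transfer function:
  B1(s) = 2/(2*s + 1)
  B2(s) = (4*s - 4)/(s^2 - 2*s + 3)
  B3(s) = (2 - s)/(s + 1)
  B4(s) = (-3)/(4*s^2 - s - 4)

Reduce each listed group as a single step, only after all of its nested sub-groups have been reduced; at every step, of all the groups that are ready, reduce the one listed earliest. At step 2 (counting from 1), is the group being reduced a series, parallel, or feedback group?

The answer is parallel.

Reasoning:
Step 1: combine B1, B2 in series
Step 2: parallel reduction of B3, B4
Step 3: apply the feedback formula to (B1*B2), (B3+B4)
So the answer for step 2 is parallel.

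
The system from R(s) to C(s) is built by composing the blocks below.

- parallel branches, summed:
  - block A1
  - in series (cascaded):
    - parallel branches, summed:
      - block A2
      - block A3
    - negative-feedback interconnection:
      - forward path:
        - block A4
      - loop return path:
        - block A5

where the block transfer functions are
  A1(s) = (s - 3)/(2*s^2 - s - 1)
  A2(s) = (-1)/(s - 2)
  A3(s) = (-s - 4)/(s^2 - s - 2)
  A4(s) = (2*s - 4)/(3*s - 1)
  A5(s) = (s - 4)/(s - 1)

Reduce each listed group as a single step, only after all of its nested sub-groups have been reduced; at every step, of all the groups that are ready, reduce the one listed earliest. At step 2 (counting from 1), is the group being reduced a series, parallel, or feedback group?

(1) parallel reduction of A2, A3
(2) apply the feedback formula to A4, A5
(3) cascade (A2+A3), [A4/(1+A4*A5)]
(4) combine A1, ((A2+A3)*[A4/(1+A4*A5)]) in parallel
The group at step 2 is a feedback group.

Therefore the answer is feedback.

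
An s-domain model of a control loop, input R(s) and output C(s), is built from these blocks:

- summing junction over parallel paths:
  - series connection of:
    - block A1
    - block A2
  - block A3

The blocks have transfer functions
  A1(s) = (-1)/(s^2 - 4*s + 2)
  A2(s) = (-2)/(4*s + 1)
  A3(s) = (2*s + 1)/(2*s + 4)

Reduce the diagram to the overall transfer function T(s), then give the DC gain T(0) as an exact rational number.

Answer: 5/4

Working:
[1] multiply A1, A2 (series) -> 2/(4*s^3 - 15*s^2 + 4*s + 2)
[2] add (A1*A2), A3 (parallel) -> (8*s^4 - 26*s^3 - 7*s^2 + 12*s + 10)/(8*s^4 - 14*s^3 - 52*s^2 + 20*s + 8)
That last expression is T(s); at s = 0 only the constant terms survive, so T(0) = 10/8 = 5/4.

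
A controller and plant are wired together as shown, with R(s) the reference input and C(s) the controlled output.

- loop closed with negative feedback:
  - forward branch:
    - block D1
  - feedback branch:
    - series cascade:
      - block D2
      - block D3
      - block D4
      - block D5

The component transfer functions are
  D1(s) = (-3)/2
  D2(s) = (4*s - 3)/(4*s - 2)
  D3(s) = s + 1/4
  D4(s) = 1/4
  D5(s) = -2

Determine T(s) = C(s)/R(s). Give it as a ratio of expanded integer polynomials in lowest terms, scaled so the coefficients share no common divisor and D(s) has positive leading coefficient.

Step 1. multiply D2, D3, D4, D5 (series), giving (-16*s^2 + 8*s + 3)/(32*s - 16)
Step 2. apply the feedback formula to D1, (D2*D3*D4*D5); the result is T(s) itself (integer coefficients, no common factor, positive leading denominator coefficient)

Answer: (48 - 96*s)/(48*s^2 + 40*s - 41)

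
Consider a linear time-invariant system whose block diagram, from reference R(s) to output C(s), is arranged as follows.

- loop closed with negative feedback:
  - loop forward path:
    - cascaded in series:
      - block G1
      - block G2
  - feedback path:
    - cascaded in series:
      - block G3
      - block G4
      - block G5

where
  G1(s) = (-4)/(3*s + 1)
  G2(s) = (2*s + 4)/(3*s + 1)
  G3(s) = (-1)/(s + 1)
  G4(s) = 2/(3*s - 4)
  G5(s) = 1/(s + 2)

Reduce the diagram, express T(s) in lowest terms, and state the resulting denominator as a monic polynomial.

First reduce the diagram to T(s).

Step 1: cascade G1, G2 -> (-8*s - 16)/(9*s^2 + 6*s + 1)
Step 2: multiply G3, G4, G5 (series) -> (-2)/(3*s^3 + 5*s^2 - 6*s - 8)
Step 3: reduce the feedback loop with forward (G1*G2) and return (G3*G4*G5) -> (-24*s^3 - 40*s^2 + 48*s + 64)/(27*s^4 + 9*s^3 - 39*s^2 - 25*s + 12)
The result of step 3 is T(s) in lowest terms. Its denominator has leading coefficient 27; dividing the denominator through by 27 makes it monic.

Answer: s^4 + s^3/3 - 13*s^2/9 - 25*s/27 + 4/9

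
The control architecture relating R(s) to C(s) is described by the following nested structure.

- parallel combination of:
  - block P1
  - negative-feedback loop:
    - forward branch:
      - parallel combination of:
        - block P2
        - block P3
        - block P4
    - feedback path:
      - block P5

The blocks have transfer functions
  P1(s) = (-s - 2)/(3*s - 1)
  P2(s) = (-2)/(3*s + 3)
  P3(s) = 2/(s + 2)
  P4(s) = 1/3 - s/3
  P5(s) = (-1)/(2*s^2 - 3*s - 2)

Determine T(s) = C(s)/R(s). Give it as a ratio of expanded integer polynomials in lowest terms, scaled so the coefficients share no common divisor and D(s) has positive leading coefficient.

Step 1. sum the parallel branches P2, P3, P4; result (-s^3 - 2*s^2 + 5*s + 4)/(3*s^2 + 9*s + 6)
Step 2. apply the feedback formula to (P2+P3+P4), P5; result (-2*s^5 - s^4 + 18*s^3 - 3*s^2 - 22*s - 8)/(6*s^4 + 10*s^3 - 19*s^2 - 41*s - 16)
Step 3. parallel reduction of P1, [(P2+P3+P4)/(1+(P2+P3+P4)*P5)], which is the overall transfer function T(s) = C(s)/R(s) in lowest terms

Final answer: (-6*s^6 - 7*s^5 + 33*s^4 - 28*s^3 + 16*s^2 + 96*s + 40)/(18*s^5 + 24*s^4 - 67*s^3 - 104*s^2 - 7*s + 16)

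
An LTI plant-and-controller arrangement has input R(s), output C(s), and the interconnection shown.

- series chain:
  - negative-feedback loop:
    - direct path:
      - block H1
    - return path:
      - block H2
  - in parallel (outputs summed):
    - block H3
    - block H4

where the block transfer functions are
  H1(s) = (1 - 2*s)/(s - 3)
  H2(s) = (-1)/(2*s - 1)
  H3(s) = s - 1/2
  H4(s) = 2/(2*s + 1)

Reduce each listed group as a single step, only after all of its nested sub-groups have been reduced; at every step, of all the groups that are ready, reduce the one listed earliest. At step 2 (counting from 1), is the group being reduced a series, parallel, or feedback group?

Reducing step by step:

Step 1. apply the feedback formula to H1, H2
Step 2. combine H3, H4 in parallel
Step 3. reduce the series chain [H1/(1+H1*H2)], (H3+H4)
Step 2 collapses a parallel group.

Answer: parallel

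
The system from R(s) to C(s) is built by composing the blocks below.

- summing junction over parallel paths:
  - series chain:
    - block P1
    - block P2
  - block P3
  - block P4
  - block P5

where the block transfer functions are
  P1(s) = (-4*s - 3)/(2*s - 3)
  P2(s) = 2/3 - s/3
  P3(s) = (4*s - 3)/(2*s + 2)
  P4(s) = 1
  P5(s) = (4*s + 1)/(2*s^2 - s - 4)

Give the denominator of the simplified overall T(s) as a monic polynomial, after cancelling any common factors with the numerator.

Step 1: reduce the series chain P1, P2; result (4*s^2 - 5*s - 6)/(6*s - 9)
Step 2: add (P1*P2), P3, P4, P5 (parallel); result (16*s^5 + 60*s^4 - 182*s^3 - 72*s^2 + 253*s - 6)/(24*s^4 - 24*s^3 - 78*s^2 + 42*s + 72)
T(s) is the step-2 result (common factors already cancelled). Leading coefficient of the denominator: 24. Divide through by 24 for the monic polynomial.

Answer: s^4 - s^3 - 13*s^2/4 + 7*s/4 + 3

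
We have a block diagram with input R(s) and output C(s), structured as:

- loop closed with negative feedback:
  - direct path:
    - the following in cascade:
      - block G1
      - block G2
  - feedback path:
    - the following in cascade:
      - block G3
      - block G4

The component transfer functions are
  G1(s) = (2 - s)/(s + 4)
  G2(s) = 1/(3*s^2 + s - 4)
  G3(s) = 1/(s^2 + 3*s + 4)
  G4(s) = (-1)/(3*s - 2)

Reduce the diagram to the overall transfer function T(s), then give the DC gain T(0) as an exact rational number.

Step 1. reduce the series chain G1, G2: (2 - s)/(3*s^3 + 13*s^2 - 16)
Step 2. combine G3, G4 in series: (-1)/(3*s^3 + 7*s^2 + 6*s - 8)
Step 3. close the feedback loop around (G1*G2), (G3*G4): (-3*s^4 - s^3 + 8*s^2 + 20*s - 16)/(9*s^6 + 60*s^5 + 109*s^4 + 6*s^3 - 216*s^2 - 95*s + 126)
DC gain: substitute s = 0 into T(s) from step 3: T(0) = -16/126 = -8/63.

Hence the answer: -8/63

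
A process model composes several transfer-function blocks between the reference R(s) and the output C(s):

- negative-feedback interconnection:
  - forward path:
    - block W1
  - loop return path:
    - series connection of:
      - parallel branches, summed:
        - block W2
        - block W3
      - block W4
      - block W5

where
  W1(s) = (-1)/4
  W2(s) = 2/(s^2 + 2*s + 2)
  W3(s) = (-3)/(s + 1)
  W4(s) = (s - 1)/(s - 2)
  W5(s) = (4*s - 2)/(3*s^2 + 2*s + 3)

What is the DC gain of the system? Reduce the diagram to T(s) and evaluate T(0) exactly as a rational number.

[1] sum the parallel branches W2, W3, giving (-3*s^2 - 4*s - 4)/(s^3 + 3*s^2 + 4*s + 2)
[2] series reduction of (W2+W3), W4, W5, giving (-12*s^4 + 2*s^3 + 2*s^2 + 16*s - 8)/(3*s^6 + 5*s^5 - s^4 - 19*s^3 - 30*s^2 - 26*s - 12)
[3] apply the feedback formula to W1, ((W2+W3)*W4*W5), giving (-3*s^6 - 5*s^5 + s^4 + 19*s^3 + 30*s^2 + 26*s + 12)/(12*s^6 + 20*s^5 + 8*s^4 - 78*s^3 - 122*s^2 - 120*s - 40)
Step 3 gives the overall T(s). Then T(0) = 12/(-40) = -3/10.

Final answer: -3/10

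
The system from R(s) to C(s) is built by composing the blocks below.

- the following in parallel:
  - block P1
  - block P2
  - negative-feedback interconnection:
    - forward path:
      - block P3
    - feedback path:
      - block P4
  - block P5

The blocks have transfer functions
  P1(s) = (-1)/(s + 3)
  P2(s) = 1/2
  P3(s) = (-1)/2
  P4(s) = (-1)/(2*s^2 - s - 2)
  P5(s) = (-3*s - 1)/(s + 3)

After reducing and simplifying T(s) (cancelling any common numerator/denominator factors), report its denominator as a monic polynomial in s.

First reduce the diagram to T(s).

[1] apply the feedback formula to P3, P4 = (-2*s^2 + s + 2)/(4*s^2 - 2*s - 3)
[2] sum the parallel branches P1, P2, [P3/(1+P3*P4)], P5 = (-24*s^3 - 4*s^2 + 27*s + 15)/(8*s^3 + 20*s^2 - 18*s - 18)
T(s) is the step-2 result (common factors already cancelled). Leading coefficient of the denominator: 8. Divide through by 8 for the monic polynomial.

Answer: s^3 + 5*s^2/2 - 9*s/4 - 9/4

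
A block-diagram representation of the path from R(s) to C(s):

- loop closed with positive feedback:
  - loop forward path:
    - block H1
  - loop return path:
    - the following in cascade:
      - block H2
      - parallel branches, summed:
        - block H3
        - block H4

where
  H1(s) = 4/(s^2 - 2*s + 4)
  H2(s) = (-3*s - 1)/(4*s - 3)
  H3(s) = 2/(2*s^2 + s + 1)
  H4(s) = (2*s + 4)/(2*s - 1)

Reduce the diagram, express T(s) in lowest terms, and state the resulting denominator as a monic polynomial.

Answer: s^6 - 11*s^5/4 + 35*s^4/4 + 73*s^3/16 + 193*s^2/16 + 15*s/8 + 5/4

Working:
1. add H3, H4 (parallel) = (4*s^3 + 10*s^2 + 10*s + 2)/(4*s^3 + s - 1)
2. combine H2, (H3+H4) in series = (-12*s^4 - 34*s^3 - 40*s^2 - 16*s - 2)/(16*s^4 - 12*s^3 + 4*s^2 - 7*s + 3)
3. close the feedback loop around H1, (H2*(H3+H4)) = (64*s^4 - 48*s^3 + 16*s^2 - 28*s + 12)/(16*s^6 - 44*s^5 + 140*s^4 + 73*s^3 + 193*s^2 + 30*s + 20)
No further cancellation is possible in the step-3 result, so that is T(s). Its denominator becomes monic after dividing by the leading coefficient 16.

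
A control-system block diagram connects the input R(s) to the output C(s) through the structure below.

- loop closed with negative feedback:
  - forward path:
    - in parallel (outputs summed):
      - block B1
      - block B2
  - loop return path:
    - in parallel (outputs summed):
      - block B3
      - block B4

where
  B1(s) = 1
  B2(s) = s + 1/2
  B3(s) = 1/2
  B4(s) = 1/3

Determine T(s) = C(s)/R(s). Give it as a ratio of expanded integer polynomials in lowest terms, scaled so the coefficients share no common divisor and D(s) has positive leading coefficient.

The answer is (12*s + 18)/(10*s + 27).

Reasoning:
Step 1 - combine B1, B2 in parallel, giving s + 3/2
Step 2 - combine B3, B4 in parallel, giving 5/6
Step 3 - apply the feedback formula to (B1+B2), (B3+B4), which is the overall transfer function T(s) = C(s)/R(s) in lowest terms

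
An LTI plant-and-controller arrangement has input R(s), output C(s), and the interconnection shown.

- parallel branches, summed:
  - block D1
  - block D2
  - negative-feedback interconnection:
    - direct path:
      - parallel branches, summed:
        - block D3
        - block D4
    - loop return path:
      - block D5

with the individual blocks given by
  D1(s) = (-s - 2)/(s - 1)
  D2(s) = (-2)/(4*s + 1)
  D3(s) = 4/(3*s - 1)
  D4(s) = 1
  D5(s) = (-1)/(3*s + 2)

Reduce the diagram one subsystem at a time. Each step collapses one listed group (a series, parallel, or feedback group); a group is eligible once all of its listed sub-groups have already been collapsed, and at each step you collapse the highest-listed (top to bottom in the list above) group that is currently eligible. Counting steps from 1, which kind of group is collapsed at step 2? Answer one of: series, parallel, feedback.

Step 1 - add D3, D4 (parallel)
Step 2 - feedback reduction of (D3+D4), D5
Step 3 - parallel reduction of D1, D2, [(D3+D4)/(1+(D3+D4)*D5)]
Step 2: feedback.

Answer: feedback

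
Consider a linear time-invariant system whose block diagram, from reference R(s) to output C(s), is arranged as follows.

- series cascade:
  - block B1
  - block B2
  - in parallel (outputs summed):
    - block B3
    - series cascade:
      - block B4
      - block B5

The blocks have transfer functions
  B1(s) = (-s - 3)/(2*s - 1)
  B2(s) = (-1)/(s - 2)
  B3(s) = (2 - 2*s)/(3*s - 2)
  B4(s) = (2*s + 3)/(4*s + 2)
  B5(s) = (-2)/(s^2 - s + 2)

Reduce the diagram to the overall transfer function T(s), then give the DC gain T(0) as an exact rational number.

(1) cascade B4, B5 -> (-2*s - 3)/(2*s^3 - s^2 + 3*s + 2)
(2) sum the parallel branches B3, (B4*B5) -> (-4*s^4 + 6*s^3 - 14*s^2 - 3*s + 10)/(6*s^4 - 7*s^3 + 11*s^2 - 4)
(3) series reduction of B1, B2, (B3+(B4*B5)) -> (-4*s^5 - 6*s^4 + 4*s^3 - 45*s^2 + s + 30)/(12*s^6 - 44*s^5 + 69*s^4 - 69*s^3 + 14*s^2 + 20*s - 8)
That last expression is T(s); at s = 0 only the constant terms survive, so T(0) = 30/(-8) = -15/4.

Final answer: -15/4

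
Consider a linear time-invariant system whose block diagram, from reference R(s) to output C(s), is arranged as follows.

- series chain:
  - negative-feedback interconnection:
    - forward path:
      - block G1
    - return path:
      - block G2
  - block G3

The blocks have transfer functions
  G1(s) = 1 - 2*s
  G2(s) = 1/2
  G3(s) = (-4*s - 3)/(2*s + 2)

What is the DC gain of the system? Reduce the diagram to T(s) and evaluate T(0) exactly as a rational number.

Step 1. feedback reduction of G1, G2 gives (4*s - 2)/(2*s - 3)
Step 2. combine [G1/(1+G1*G2)], G3 in series gives (-8*s^2 - 2*s + 3)/(2*s^2 - s - 3)
Step 2 gives the overall T(s). Then T(0) = 3/(-3) = -1.

Final answer: -1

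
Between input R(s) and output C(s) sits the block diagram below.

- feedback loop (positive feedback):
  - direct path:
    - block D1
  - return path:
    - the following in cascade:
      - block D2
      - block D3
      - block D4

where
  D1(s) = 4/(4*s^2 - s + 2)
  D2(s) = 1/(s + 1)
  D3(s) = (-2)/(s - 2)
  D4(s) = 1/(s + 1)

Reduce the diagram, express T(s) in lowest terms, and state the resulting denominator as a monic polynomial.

First reduce the diagram to T(s).

[1] reduce the series chain D2, D3, D4 = (-2)/(s^3 - 3*s - 2)
[2] feedback reduction of D1, (D2*D3*D4) = (4*s^3 - 12*s - 8)/(4*s^5 - s^4 - 10*s^3 - 5*s^2 - 4*s + 4)
That last expression is T(s), already simplified. Scaling its denominator by 1/4 (the reciprocal of the leading coefficient) yields the monic denominator.

Answer: s^5 - s^4/4 - 5*s^3/2 - 5*s^2/4 - s + 1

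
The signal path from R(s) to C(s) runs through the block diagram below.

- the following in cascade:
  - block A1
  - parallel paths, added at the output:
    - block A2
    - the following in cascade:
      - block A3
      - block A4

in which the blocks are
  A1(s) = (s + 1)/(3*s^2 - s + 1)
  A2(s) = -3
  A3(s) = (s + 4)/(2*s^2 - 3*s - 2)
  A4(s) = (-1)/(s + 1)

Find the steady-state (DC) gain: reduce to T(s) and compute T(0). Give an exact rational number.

First reduce the diagram to T(s).

Step 1: series reduction of A3, A4, giving (-s - 4)/(2*s^3 - s^2 - 5*s - 2)
Step 2: add A2, (A3*A4) (parallel), giving (-6*s^3 + 3*s^2 + 14*s + 2)/(2*s^3 - s^2 - 5*s - 2)
Step 3: reduce the series chain A1, (A2+(A3*A4)), giving (-6*s^3 + 3*s^2 + 14*s + 2)/(6*s^4 - 11*s^3 - s^2 - s - 2)
That last expression is T(s); at s = 0 only the constant terms survive, so T(0) = 2/(-2) = -1.

Answer: -1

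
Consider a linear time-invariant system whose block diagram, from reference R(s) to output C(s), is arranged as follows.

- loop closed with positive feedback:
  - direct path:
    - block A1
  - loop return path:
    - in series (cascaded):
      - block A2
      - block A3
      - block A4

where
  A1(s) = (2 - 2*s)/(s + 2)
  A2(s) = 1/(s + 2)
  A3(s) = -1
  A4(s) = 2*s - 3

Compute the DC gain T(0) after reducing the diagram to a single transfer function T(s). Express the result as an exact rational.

Reducing step by step:

(1) series reduction of A2, A3, A4 gives (3 - 2*s)/(s + 2)
(2) apply the feedback formula to A1, (A2*A3*A4) gives (2*s^2 + 2*s - 4)/(3*s^2 - 14*s + 2)
Step 2 gives the overall T(s). Then T(0) = -4/2 = -2.

Answer: -2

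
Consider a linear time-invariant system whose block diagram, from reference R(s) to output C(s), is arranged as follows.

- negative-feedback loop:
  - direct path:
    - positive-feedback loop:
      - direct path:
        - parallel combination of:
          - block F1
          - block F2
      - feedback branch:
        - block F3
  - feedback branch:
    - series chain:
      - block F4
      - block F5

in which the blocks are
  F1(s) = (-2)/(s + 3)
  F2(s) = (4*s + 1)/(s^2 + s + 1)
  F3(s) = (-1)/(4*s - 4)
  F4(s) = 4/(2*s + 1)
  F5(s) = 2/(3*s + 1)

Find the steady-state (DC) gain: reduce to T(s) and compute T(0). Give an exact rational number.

Reducing step by step:

Step 1 - sum the parallel branches F1, F2 -> (2*s^2 + 11*s + 1)/(s^3 + 4*s^2 + 4*s + 3)
Step 2 - feedback reduction of (F1+F2), F3 -> (8*s^3 + 36*s^2 - 40*s - 4)/(4*s^4 + 12*s^3 + 2*s^2 + 7*s - 11)
Step 3 - combine F4, F5 in series -> 8/(6*s^2 + 5*s + 1)
Step 4 - collapse the loop ([(F1+F2)/(1-(F1+F2)*F3)] forward, (F4*F5) return) -> (48*s^5 + 256*s^4 - 52*s^3 - 188*s^2 - 60*s - 4)/(24*s^6 + 92*s^5 + 76*s^4 + 128*s^3 + 259*s^2 - 368*s - 43)
DC gain: substitute s = 0 into T(s) from step 4: T(0) = -4/(-43) = 4/43.

Answer: 4/43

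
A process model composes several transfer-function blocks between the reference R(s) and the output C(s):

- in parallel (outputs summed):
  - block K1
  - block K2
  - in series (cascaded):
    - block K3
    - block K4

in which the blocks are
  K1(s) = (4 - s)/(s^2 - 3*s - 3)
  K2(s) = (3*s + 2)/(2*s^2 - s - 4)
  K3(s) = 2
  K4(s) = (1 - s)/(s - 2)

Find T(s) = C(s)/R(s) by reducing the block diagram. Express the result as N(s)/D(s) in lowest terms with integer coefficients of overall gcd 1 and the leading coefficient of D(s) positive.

1. combine K3, K4 in series = (2 - 2*s)/(s - 2)
2. sum the parallel branches K1, K2, (K3*K4), which is the overall transfer function T(s) = C(s)/R(s) in lowest terms

Therefore the answer is (-4*s^5 + 19*s^4 - 63*s^2 + 14*s + 68)/(2*s^5 - 11*s^4 + 7*s^3 + 29*s^2 - 18*s - 24).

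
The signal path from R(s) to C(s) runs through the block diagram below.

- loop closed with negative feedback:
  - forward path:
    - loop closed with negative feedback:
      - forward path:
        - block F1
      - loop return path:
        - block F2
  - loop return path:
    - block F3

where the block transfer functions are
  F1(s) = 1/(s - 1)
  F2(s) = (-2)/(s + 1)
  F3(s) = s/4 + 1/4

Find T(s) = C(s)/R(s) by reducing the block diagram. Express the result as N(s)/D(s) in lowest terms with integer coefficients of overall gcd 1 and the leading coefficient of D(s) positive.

Reducing step by step:

Step 1 - feedback reduction of F1, F2, giving (s + 1)/(s^2 - 3)
Step 2 - reduce the feedback loop with forward [F1/(1+F1*F2)] and return F3 - this is the overall T(s), already in the required normalized form

Answer: (4*s + 4)/(5*s^2 + 2*s - 11)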